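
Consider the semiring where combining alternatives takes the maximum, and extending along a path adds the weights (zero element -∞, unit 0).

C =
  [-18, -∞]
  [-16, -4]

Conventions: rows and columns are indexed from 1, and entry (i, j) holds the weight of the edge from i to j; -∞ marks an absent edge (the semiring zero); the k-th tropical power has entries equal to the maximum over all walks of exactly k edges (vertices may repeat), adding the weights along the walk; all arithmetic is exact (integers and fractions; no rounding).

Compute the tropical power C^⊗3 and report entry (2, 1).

C^⊗2:
  [-36, -∞]
  [-20, -8]
C^⊗3:
  [-54, -∞]
  [-24, -12]
Key observation: the optimum is the walk 2->2->2->1, with weight (-4) + (-4) + (-16) = -24.
Optimal value attained by: walk 2->2->2->1.
Answer: (C^⊗3)[2][1] = -24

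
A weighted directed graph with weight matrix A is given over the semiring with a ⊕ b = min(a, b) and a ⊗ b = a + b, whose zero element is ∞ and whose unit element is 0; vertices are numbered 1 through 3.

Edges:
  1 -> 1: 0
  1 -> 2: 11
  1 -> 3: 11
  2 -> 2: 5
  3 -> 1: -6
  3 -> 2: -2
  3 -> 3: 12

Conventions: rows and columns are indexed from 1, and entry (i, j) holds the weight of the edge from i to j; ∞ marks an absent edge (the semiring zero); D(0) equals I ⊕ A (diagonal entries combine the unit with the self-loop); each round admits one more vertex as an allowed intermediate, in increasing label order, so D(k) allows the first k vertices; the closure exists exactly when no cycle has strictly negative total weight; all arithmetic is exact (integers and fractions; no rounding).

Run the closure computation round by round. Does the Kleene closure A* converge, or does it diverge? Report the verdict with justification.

D(0):
  [0, 11, 11]
  [∞, 0, ∞]
  [-6, -2, 0]
D(1):
  [0, 11, 11]
  [∞, 0, ∞]
  [-6, -2, 0]
D(2):
  [0, 11, 11]
  [∞, 0, ∞]
  [-6, -2, 0]
D(3):
  [0, 9, 11]
  [∞, 0, ∞]
  [-6, -2, 0]
Key observation: every diagonal entry stays at the unit through all rounds, so no improving cycle exists.
Answer: CONVERGES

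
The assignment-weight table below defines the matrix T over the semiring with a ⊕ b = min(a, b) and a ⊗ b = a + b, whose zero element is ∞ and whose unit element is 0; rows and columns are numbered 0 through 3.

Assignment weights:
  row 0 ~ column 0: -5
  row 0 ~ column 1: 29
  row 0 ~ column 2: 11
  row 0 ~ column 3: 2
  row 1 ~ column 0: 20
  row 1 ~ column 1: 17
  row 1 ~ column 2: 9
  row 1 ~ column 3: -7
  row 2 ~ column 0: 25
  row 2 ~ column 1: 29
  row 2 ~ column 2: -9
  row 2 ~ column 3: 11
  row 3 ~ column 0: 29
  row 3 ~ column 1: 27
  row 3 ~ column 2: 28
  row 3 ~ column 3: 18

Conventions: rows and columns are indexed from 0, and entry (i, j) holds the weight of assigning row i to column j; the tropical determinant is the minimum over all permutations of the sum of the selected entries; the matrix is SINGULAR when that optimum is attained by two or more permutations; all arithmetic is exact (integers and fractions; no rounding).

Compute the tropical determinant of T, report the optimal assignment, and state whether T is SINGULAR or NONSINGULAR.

σ = (0, 1, 2, 3): (-5) + 17 + (-9) + 18 = 21
σ = (0, 1, 3, 2): (-5) + 17 + 11 + 28 = 51
σ = (0, 2, 1, 3): (-5) + 9 + 29 + 18 = 51
σ = (0, 2, 3, 1): (-5) + 9 + 11 + 27 = 42
σ = (0, 3, 1, 2): (-5) + (-7) + 29 + 28 = 45
σ = (0, 3, 2, 1): (-5) + (-7) + (-9) + 27 = 6
σ = (1, 0, 2, 3): 29 + 20 + (-9) + 18 = 58
σ = (1, 0, 3, 2): 29 + 20 + 11 + 28 = 88
σ = (1, 2, 0, 3): 29 + 9 + 25 + 18 = 81
σ = (1, 2, 3, 0): 29 + 9 + 11 + 29 = 78
σ = (1, 3, 0, 2): 29 + (-7) + 25 + 28 = 75
σ = (1, 3, 2, 0): 29 + (-7) + (-9) + 29 = 42
σ = (2, 0, 1, 3): 11 + 20 + 29 + 18 = 78
σ = (2, 0, 3, 1): 11 + 20 + 11 + 27 = 69
σ = (2, 1, 0, 3): 11 + 17 + 25 + 18 = 71
σ = (2, 1, 3, 0): 11 + 17 + 11 + 29 = 68
σ = (2, 3, 0, 1): 11 + (-7) + 25 + 27 = 56
σ = (2, 3, 1, 0): 11 + (-7) + 29 + 29 = 62
σ = (3, 0, 1, 2): 2 + 20 + 29 + 28 = 79
σ = (3, 0, 2, 1): 2 + 20 + (-9) + 27 = 40
σ = (3, 1, 0, 2): 2 + 17 + 25 + 28 = 72
σ = (3, 1, 2, 0): 2 + 17 + (-9) + 29 = 39
σ = (3, 2, 0, 1): 2 + 9 + 25 + 27 = 63
σ = (3, 2, 1, 0): 2 + 9 + 29 + 29 = 69
Optimal value attained by: σ = (0, 3, 2, 1).
Answer: det⊕(T) = 6; verdict: NONSINGULAR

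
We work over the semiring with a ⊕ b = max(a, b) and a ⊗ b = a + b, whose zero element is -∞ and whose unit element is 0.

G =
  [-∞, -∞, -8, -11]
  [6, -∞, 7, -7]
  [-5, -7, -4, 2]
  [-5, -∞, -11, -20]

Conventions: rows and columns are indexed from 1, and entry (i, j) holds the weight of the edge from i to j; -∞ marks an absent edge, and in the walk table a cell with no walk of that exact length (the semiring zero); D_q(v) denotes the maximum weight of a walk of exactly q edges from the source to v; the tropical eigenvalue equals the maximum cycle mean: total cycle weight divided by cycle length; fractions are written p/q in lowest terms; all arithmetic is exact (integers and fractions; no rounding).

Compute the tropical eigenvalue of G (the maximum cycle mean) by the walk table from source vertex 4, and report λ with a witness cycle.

q=0: [-∞, -∞, -∞, 0]
q=1: [-5, -∞, -11, -20]
q=2: [-16, -18, -13, -9]
q=3: [-12, -20, -11, -11]
q=4: [-14, -18, -13, -9]
Optimal cycle mean attained by: cycle 2->3->2, total 7 + (-7), length 2.
Answer: λ = 0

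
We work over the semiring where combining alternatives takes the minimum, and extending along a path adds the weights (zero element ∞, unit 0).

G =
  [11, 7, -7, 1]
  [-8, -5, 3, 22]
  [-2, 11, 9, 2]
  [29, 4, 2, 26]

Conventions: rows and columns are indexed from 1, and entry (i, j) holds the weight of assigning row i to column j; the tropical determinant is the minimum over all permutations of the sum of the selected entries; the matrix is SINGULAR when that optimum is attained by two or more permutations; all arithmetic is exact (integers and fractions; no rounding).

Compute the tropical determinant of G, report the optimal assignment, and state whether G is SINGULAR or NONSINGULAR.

σ = (1, 2, 3, 4): 11 + (-5) + 9 + 26 = 41
σ = (1, 2, 4, 3): 11 + (-5) + 2 + 2 = 10
σ = (1, 3, 2, 4): 11 + 3 + 11 + 26 = 51
σ = (1, 3, 4, 2): 11 + 3 + 2 + 4 = 20
σ = (1, 4, 2, 3): 11 + 22 + 11 + 2 = 46
σ = (1, 4, 3, 2): 11 + 22 + 9 + 4 = 46
σ = (2, 1, 3, 4): 7 + (-8) + 9 + 26 = 34
σ = (2, 1, 4, 3): 7 + (-8) + 2 + 2 = 3
σ = (2, 3, 1, 4): 7 + 3 + (-2) + 26 = 34
σ = (2, 3, 4, 1): 7 + 3 + 2 + 29 = 41
σ = (2, 4, 1, 3): 7 + 22 + (-2) + 2 = 29
σ = (2, 4, 3, 1): 7 + 22 + 9 + 29 = 67
σ = (3, 1, 2, 4): (-7) + (-8) + 11 + 26 = 22
σ = (3, 1, 4, 2): (-7) + (-8) + 2 + 4 = -9
σ = (3, 2, 1, 4): (-7) + (-5) + (-2) + 26 = 12
σ = (3, 2, 4, 1): (-7) + (-5) + 2 + 29 = 19
σ = (3, 4, 1, 2): (-7) + 22 + (-2) + 4 = 17
σ = (3, 4, 2, 1): (-7) + 22 + 11 + 29 = 55
σ = (4, 1, 2, 3): 1 + (-8) + 11 + 2 = 6
σ = (4, 1, 3, 2): 1 + (-8) + 9 + 4 = 6
σ = (4, 2, 1, 3): 1 + (-5) + (-2) + 2 = -4
σ = (4, 2, 3, 1): 1 + (-5) + 9 + 29 = 34
σ = (4, 3, 1, 2): 1 + 3 + (-2) + 4 = 6
σ = (4, 3, 2, 1): 1 + 3 + 11 + 29 = 44
Optimal value attained by: σ = (3, 1, 4, 2).
Answer: det⊕(G) = -9; verdict: NONSINGULAR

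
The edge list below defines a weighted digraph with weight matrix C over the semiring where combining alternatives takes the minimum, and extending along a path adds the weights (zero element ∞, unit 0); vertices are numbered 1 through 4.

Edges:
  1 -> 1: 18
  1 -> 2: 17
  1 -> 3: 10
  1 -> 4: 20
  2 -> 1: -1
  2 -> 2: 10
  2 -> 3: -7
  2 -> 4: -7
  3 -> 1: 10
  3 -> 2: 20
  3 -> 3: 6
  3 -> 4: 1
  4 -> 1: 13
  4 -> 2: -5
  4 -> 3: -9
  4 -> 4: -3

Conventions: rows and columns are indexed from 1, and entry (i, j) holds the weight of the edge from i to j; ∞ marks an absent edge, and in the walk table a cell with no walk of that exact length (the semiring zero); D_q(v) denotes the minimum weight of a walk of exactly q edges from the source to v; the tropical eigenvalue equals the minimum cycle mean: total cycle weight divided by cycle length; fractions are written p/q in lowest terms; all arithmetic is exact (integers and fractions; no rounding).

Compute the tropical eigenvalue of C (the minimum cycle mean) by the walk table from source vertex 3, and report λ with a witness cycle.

q=0: [∞, ∞, 0, ∞]
q=1: [10, 20, 6, 1]
q=2: [14, -4, -8, -2]
q=3: [-5, -7, -11, -11]
q=4: [-8, -16, -20, -14]
Optimal cycle mean attained by: cycle 2->4->2, total (-7) + (-5), length 2.
Answer: λ = -6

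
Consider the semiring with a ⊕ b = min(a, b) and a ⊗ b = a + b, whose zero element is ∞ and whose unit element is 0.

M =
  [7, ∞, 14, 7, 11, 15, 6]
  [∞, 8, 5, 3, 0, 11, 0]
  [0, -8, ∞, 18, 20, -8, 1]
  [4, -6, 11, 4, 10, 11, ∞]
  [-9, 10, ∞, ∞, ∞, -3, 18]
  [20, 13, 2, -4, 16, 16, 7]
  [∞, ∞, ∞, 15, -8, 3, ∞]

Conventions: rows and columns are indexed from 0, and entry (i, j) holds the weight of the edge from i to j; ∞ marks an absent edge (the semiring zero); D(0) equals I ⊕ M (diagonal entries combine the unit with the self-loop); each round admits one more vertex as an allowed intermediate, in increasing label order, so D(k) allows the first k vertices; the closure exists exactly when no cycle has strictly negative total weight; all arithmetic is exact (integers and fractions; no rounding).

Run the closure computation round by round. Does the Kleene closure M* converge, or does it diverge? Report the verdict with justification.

D(0):
  [0, ∞, 14, 7, 11, 15, 6]
  [∞, 0, 5, 3, 0, 11, 0]
  [0, -8, 0, 18, 20, -8, 1]
  [4, -6, 11, 0, 10, 11, ∞]
  [-9, 10, ∞, ∞, 0, -3, 18]
  [20, 13, 2, -4, 16, 0, 7]
  [∞, ∞, ∞, 15, -8, 3, 0]
D(1):
  [0, ∞, 14, 7, 11, 15, 6]
  [∞, 0, 5, 3, 0, 11, 0]
  [0, -8, 0, 7, 11, -8, 1]
  [4, -6, 11, 0, 10, 11, 10]
  [-9, 10, 5, -2, 0, -3, -3]
  [20, 13, 2, -4, 16, 0, 7]
  [∞, ∞, ∞, 15, -8, 3, 0]
Detection: at round 2, diagonal entry (2, 2) turns strictly negative.
Key observation: the cycle 2->1->2 has total weight (-8) + 5, which is strictly negative.
Answer: DIVERGES — negative cycle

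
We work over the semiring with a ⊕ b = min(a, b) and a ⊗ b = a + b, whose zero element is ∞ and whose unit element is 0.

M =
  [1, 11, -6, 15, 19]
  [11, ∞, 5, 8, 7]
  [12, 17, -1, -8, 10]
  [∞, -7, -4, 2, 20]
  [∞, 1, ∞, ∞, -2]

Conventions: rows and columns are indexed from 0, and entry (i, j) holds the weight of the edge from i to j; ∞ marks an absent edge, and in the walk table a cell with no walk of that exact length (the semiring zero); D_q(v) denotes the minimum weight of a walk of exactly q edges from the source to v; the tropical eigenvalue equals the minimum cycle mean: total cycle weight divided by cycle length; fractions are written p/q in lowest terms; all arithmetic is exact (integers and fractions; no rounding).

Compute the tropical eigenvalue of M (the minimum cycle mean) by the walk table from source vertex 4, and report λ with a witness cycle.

q=0: [∞, ∞, ∞, ∞, 0]
q=1: [∞, 1, ∞, ∞, -2]
q=2: [12, -1, 6, 9, -4]
q=3: [10, -3, 4, -2, -6]
q=4: [8, -9, -6, -4, -8]
q=5: [2, -11, -8, -14, -10]
Optimal cycle mean attained by: cycle 2->3->2, total (-8) + (-4), length 2.
Answer: λ = -6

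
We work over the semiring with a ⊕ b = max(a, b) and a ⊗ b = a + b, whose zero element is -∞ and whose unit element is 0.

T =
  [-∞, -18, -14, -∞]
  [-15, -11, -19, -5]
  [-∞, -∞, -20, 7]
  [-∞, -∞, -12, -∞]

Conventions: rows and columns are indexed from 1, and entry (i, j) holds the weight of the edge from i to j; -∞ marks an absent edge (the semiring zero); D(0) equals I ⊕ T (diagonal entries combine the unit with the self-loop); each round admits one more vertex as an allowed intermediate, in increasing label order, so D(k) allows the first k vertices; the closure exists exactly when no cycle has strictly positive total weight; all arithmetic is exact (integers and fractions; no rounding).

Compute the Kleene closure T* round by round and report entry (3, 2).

D(0):
  [0, -18, -14, -∞]
  [-15, 0, -19, -5]
  [-∞, -∞, 0, 7]
  [-∞, -∞, -12, 0]
D(1):
  [0, -18, -14, -∞]
  [-15, 0, -19, -5]
  [-∞, -∞, 0, 7]
  [-∞, -∞, -12, 0]
D(2):
  [0, -18, -14, -23]
  [-15, 0, -19, -5]
  [-∞, -∞, 0, 7]
  [-∞, -∞, -12, 0]
D(3):
  [0, -18, -14, -7]
  [-15, 0, -19, -5]
  [-∞, -∞, 0, 7]
  [-∞, -∞, -12, 0]
D(4):
  [0, -18, -14, -7]
  [-15, 0, -17, -5]
  [-∞, -∞, 0, 7]
  [-∞, -∞, -12, 0]
Answer: T*[3][2] = -∞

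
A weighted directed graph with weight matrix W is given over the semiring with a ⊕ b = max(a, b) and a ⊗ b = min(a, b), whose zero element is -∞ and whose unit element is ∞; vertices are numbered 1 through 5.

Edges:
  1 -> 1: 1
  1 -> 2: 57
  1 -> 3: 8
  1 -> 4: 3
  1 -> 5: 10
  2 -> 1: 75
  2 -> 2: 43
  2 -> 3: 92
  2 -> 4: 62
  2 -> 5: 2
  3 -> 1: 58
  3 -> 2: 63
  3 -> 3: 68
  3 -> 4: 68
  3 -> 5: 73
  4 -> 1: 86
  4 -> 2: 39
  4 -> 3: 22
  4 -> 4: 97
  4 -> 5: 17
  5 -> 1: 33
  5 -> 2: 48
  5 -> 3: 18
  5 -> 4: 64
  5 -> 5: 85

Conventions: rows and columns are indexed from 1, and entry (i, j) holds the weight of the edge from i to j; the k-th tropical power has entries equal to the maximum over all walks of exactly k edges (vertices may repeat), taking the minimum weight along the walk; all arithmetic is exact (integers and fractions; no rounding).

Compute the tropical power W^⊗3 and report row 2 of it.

W^⊗2:
  [57, 43, 57, 57, 10]
  [62, 63, 68, 68, 73]
  [68, 63, 68, 68, 73]
  [86, 57, 39, 97, 22]
  [64, 48, 48, 64, 85]
W^⊗3:
  [57, 57, 57, 57, 57]
  [68, 63, 68, 68, 73]
  [68, 63, 68, 68, 73]
  [86, 57, 57, 97, 39]
  [64, 57, 48, 64, 85]
Answer: row 2 of W^⊗3 = [68, 63, 68, 68, 73]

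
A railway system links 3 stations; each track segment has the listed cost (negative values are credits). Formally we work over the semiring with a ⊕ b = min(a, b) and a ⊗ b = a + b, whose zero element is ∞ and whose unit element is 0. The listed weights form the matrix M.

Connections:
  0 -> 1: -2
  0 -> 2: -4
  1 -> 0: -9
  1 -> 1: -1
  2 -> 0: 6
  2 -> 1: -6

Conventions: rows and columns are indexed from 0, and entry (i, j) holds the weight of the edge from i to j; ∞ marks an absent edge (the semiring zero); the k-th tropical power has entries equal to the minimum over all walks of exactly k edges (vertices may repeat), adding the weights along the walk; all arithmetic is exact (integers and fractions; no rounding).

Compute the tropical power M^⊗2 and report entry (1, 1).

M^⊗2:
  [-11, -10, ∞]
  [-10, -11, -13]
  [-15, -7, 2]
Key observation: the optimum is the walk 1->0->1, with weight (-9) + (-2) = -11.
Optimal value attained by: walk 1->0->1.
Answer: (M^⊗2)[1][1] = -11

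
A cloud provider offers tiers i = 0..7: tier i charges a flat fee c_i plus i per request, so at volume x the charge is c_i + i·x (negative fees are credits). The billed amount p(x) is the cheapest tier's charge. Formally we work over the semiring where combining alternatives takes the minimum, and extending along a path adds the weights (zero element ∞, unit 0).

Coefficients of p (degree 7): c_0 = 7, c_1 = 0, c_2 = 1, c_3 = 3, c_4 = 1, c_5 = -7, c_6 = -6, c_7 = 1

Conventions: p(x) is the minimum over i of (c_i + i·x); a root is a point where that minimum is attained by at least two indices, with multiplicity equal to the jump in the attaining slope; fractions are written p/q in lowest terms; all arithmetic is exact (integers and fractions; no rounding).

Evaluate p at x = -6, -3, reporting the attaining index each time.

p(-6) = min(7+0·(-6)=7, 0+1·(-6)=-6, 1+2·(-6)=-11, 3+3·(-6)=-15, 1+4·(-6)=-23, -7+5·(-6)=-37, -6+6·(-6)=-42, 1+7·(-6)=-41) = -42 (attained by i=6)
p(-3) = min(7+0·(-3)=7, 0+1·(-3)=-3, 1+2·(-3)=-5, 3+3·(-3)=-6, 1+4·(-3)=-11, -7+5·(-3)=-22, -6+6·(-3)=-24, 1+7·(-3)=-20) = -24 (attained by i=6)
Answer: p(-6) = -42; p(-3) = -24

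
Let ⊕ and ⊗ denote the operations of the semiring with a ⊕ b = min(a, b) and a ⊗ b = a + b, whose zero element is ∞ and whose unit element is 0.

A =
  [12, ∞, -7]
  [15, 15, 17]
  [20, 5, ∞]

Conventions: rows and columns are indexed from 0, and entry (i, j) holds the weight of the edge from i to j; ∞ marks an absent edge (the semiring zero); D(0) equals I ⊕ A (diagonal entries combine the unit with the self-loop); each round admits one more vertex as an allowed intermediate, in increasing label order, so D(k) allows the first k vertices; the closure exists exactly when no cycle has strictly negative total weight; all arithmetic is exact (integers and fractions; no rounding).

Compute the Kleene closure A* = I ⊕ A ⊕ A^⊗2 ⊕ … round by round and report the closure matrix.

D(0):
  [0, ∞, -7]
  [15, 0, 17]
  [20, 5, 0]
D(1):
  [0, ∞, -7]
  [15, 0, 8]
  [20, 5, 0]
D(2):
  [0, ∞, -7]
  [15, 0, 8]
  [20, 5, 0]
D(3):
  [0, -2, -7]
  [15, 0, 8]
  [20, 5, 0]
Answer: A* = [[0, -2, -7], [15, 0, 8], [20, 5, 0]]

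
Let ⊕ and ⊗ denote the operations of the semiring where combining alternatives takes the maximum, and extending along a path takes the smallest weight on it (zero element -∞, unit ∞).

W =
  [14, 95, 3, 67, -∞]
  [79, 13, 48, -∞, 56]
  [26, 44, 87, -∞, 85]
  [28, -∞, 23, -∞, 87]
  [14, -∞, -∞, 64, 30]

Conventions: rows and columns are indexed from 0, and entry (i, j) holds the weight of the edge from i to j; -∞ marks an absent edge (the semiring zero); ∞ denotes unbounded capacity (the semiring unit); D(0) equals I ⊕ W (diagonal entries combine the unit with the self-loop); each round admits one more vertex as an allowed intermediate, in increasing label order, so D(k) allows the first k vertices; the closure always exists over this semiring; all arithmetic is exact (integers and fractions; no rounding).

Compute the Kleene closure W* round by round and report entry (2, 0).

D(0):
  [∞, 95, 3, 67, -∞]
  [79, ∞, 48, -∞, 56]
  [26, 44, ∞, -∞, 85]
  [28, -∞, 23, ∞, 87]
  [14, -∞, -∞, 64, ∞]
D(1):
  [∞, 95, 3, 67, -∞]
  [79, ∞, 48, 67, 56]
  [26, 44, ∞, 26, 85]
  [28, 28, 23, ∞, 87]
  [14, 14, 3, 64, ∞]
D(2):
  [∞, 95, 48, 67, 56]
  [79, ∞, 48, 67, 56]
  [44, 44, ∞, 44, 85]
  [28, 28, 28, ∞, 87]
  [14, 14, 14, 64, ∞]
D(3):
  [∞, 95, 48, 67, 56]
  [79, ∞, 48, 67, 56]
  [44, 44, ∞, 44, 85]
  [28, 28, 28, ∞, 87]
  [14, 14, 14, 64, ∞]
D(4):
  [∞, 95, 48, 67, 67]
  [79, ∞, 48, 67, 67]
  [44, 44, ∞, 44, 85]
  [28, 28, 28, ∞, 87]
  [28, 28, 28, 64, ∞]
D(5):
  [∞, 95, 48, 67, 67]
  [79, ∞, 48, 67, 67]
  [44, 44, ∞, 64, 85]
  [28, 28, 28, ∞, 87]
  [28, 28, 28, 64, ∞]
Answer: W*[2][0] = 44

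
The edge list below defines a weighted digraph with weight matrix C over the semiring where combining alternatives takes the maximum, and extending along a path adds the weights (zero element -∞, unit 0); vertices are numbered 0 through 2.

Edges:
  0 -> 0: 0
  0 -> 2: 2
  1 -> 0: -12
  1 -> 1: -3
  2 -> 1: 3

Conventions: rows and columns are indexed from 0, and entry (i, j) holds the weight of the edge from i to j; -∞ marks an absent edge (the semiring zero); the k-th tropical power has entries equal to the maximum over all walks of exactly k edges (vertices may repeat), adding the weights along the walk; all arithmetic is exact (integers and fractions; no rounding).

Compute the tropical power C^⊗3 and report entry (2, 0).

C^⊗2:
  [0, 5, 2]
  [-12, -6, -10]
  [-9, 0, -∞]
C^⊗3:
  [0, 5, 2]
  [-12, -7, -10]
  [-9, -3, -7]
Key observation: the optimum is the walk 2->1->0->0, with weight 3 + (-12) + 0 = -9.
Optimal value attained by: walk 2->1->0->0.
Answer: (C^⊗3)[2][0] = -9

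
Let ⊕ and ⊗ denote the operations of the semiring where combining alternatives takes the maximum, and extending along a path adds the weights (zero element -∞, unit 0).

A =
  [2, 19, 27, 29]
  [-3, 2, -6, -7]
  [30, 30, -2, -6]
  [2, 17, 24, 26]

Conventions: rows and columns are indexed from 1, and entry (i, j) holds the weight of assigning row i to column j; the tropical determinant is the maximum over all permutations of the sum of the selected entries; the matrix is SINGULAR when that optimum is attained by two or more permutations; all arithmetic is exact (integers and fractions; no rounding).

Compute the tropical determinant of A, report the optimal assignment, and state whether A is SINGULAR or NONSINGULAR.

σ = (1, 2, 3, 4): 2 + 2 + (-2) + 26 = 28
σ = (1, 2, 4, 3): 2 + 2 + (-6) + 24 = 22
σ = (1, 3, 2, 4): 2 + (-6) + 30 + 26 = 52
σ = (1, 3, 4, 2): 2 + (-6) + (-6) + 17 = 7
σ = (1, 4, 2, 3): 2 + (-7) + 30 + 24 = 49
σ = (1, 4, 3, 2): 2 + (-7) + (-2) + 17 = 10
σ = (2, 1, 3, 4): 19 + (-3) + (-2) + 26 = 40
σ = (2, 1, 4, 3): 19 + (-3) + (-6) + 24 = 34
σ = (2, 3, 1, 4): 19 + (-6) + 30 + 26 = 69
σ = (2, 3, 4, 1): 19 + (-6) + (-6) + 2 = 9
σ = (2, 4, 1, 3): 19 + (-7) + 30 + 24 = 66
σ = (2, 4, 3, 1): 19 + (-7) + (-2) + 2 = 12
σ = (3, 1, 2, 4): 27 + (-3) + 30 + 26 = 80
σ = (3, 1, 4, 2): 27 + (-3) + (-6) + 17 = 35
σ = (3, 2, 1, 4): 27 + 2 + 30 + 26 = 85
σ = (3, 2, 4, 1): 27 + 2 + (-6) + 2 = 25
σ = (3, 4, 1, 2): 27 + (-7) + 30 + 17 = 67
σ = (3, 4, 2, 1): 27 + (-7) + 30 + 2 = 52
σ = (4, 1, 2, 3): 29 + (-3) + 30 + 24 = 80
σ = (4, 1, 3, 2): 29 + (-3) + (-2) + 17 = 41
σ = (4, 2, 1, 3): 29 + 2 + 30 + 24 = 85
σ = (4, 2, 3, 1): 29 + 2 + (-2) + 2 = 31
σ = (4, 3, 1, 2): 29 + (-6) + 30 + 17 = 70
σ = (4, 3, 2, 1): 29 + (-6) + 30 + 2 = 55
Optimal value attained by: σ = (3, 2, 1, 4).
Answer: det⊕(A) = 85; verdict: SINGULAR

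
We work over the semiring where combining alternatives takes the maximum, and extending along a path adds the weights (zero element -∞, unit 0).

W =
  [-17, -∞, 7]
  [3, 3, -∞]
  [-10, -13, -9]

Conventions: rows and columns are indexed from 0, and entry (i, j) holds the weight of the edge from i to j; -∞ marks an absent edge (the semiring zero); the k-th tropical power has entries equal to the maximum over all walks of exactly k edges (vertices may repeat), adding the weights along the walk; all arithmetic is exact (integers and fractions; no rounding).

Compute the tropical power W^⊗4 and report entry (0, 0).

W^⊗2:
  [-3, -6, -2]
  [6, 6, 10]
  [-10, -10, -3]
W^⊗3:
  [-3, -3, 4]
  [9, 9, 13]
  [-7, -7, -3]
W^⊗4:
  [0, 0, 4]
  [12, 12, 16]
  [-4, -4, 0]
Key observation: the optimum is the walk 0->2->1->1->0, with weight 7 + (-13) + 3 + 3 = 0.
Optimal value attained by: walk 0->2->1->1->0.
Answer: (W^⊗4)[0][0] = 0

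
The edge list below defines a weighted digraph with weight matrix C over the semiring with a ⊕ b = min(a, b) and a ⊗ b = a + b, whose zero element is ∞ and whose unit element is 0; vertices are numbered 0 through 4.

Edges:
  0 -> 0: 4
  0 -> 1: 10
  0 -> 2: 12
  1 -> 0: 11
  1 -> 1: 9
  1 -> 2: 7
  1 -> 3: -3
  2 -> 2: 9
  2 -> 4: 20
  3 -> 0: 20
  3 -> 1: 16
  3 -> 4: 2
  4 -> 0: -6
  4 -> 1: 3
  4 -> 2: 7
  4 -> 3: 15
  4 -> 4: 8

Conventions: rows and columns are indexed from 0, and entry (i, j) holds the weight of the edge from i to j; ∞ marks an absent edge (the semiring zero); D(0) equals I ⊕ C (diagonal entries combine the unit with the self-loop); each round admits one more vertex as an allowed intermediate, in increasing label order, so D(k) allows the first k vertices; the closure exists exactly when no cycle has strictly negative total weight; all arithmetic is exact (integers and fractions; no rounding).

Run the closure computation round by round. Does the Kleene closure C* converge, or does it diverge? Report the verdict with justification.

D(0):
  [0, 10, 12, ∞, ∞]
  [11, 0, 7, -3, ∞]
  [∞, ∞, 0, ∞, 20]
  [20, 16, ∞, 0, 2]
  [-6, 3, 7, 15, 0]
D(1):
  [0, 10, 12, ∞, ∞]
  [11, 0, 7, -3, ∞]
  [∞, ∞, 0, ∞, 20]
  [20, 16, 32, 0, 2]
  [-6, 3, 6, 15, 0]
D(2):
  [0, 10, 12, 7, ∞]
  [11, 0, 7, -3, ∞]
  [∞, ∞, 0, ∞, 20]
  [20, 16, 23, 0, 2]
  [-6, 3, 6, 0, 0]
D(3):
  [0, 10, 12, 7, 32]
  [11, 0, 7, -3, 27]
  [∞, ∞, 0, ∞, 20]
  [20, 16, 23, 0, 2]
  [-6, 3, 6, 0, 0]
D(4):
  [0, 10, 12, 7, 9]
  [11, 0, 7, -3, -1]
  [∞, ∞, 0, ∞, 20]
  [20, 16, 23, 0, 2]
  [-6, 3, 6, 0, 0]
D(5):
  [0, 10, 12, 7, 9]
  [-7, 0, 5, -3, -1]
  [14, 23, 0, 20, 20]
  [-4, 5, 8, 0, 2]
  [-6, 3, 6, 0, 0]
Key observation: every diagonal entry stays at the unit through all rounds, so no improving cycle exists.
Answer: CONVERGES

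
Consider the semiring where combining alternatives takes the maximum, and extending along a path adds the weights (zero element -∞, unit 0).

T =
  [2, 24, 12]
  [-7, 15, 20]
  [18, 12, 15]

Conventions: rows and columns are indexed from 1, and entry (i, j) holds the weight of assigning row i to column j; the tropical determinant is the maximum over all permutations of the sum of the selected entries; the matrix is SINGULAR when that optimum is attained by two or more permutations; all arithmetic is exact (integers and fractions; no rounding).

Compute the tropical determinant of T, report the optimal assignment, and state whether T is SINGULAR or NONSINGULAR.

σ = (1, 2, 3): 2 + 15 + 15 = 32
σ = (1, 3, 2): 2 + 20 + 12 = 34
σ = (2, 1, 3): 24 + (-7) + 15 = 32
σ = (2, 3, 1): 24 + 20 + 18 = 62
σ = (3, 1, 2): 12 + (-7) + 12 = 17
σ = (3, 2, 1): 12 + 15 + 18 = 45
Optimal value attained by: σ = (2, 3, 1).
Answer: det⊕(T) = 62; verdict: NONSINGULAR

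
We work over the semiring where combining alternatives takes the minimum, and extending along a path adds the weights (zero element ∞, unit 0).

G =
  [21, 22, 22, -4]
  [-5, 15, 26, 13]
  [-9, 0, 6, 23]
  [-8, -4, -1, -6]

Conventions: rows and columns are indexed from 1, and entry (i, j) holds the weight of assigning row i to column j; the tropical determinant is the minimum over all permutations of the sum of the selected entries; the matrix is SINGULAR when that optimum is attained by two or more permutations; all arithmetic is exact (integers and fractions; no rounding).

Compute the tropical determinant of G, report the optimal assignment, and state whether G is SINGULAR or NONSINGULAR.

σ = (1, 2, 3, 4): 21 + 15 + 6 + (-6) = 36
σ = (1, 2, 4, 3): 21 + 15 + 23 + (-1) = 58
σ = (1, 3, 2, 4): 21 + 26 + 0 + (-6) = 41
σ = (1, 3, 4, 2): 21 + 26 + 23 + (-4) = 66
σ = (1, 4, 2, 3): 21 + 13 + 0 + (-1) = 33
σ = (1, 4, 3, 2): 21 + 13 + 6 + (-4) = 36
σ = (2, 1, 3, 4): 22 + (-5) + 6 + (-6) = 17
σ = (2, 1, 4, 3): 22 + (-5) + 23 + (-1) = 39
σ = (2, 3, 1, 4): 22 + 26 + (-9) + (-6) = 33
σ = (2, 3, 4, 1): 22 + 26 + 23 + (-8) = 63
σ = (2, 4, 1, 3): 22 + 13 + (-9) + (-1) = 25
σ = (2, 4, 3, 1): 22 + 13 + 6 + (-8) = 33
σ = (3, 1, 2, 4): 22 + (-5) + 0 + (-6) = 11
σ = (3, 1, 4, 2): 22 + (-5) + 23 + (-4) = 36
σ = (3, 2, 1, 4): 22 + 15 + (-9) + (-6) = 22
σ = (3, 2, 4, 1): 22 + 15 + 23 + (-8) = 52
σ = (3, 4, 1, 2): 22 + 13 + (-9) + (-4) = 22
σ = (3, 4, 2, 1): 22 + 13 + 0 + (-8) = 27
σ = (4, 1, 2, 3): (-4) + (-5) + 0 + (-1) = -10
σ = (4, 1, 3, 2): (-4) + (-5) + 6 + (-4) = -7
σ = (4, 2, 1, 3): (-4) + 15 + (-9) + (-1) = 1
σ = (4, 2, 3, 1): (-4) + 15 + 6 + (-8) = 9
σ = (4, 3, 1, 2): (-4) + 26 + (-9) + (-4) = 9
σ = (4, 3, 2, 1): (-4) + 26 + 0 + (-8) = 14
Optimal value attained by: σ = (4, 1, 2, 3).
Answer: det⊕(G) = -10; verdict: NONSINGULAR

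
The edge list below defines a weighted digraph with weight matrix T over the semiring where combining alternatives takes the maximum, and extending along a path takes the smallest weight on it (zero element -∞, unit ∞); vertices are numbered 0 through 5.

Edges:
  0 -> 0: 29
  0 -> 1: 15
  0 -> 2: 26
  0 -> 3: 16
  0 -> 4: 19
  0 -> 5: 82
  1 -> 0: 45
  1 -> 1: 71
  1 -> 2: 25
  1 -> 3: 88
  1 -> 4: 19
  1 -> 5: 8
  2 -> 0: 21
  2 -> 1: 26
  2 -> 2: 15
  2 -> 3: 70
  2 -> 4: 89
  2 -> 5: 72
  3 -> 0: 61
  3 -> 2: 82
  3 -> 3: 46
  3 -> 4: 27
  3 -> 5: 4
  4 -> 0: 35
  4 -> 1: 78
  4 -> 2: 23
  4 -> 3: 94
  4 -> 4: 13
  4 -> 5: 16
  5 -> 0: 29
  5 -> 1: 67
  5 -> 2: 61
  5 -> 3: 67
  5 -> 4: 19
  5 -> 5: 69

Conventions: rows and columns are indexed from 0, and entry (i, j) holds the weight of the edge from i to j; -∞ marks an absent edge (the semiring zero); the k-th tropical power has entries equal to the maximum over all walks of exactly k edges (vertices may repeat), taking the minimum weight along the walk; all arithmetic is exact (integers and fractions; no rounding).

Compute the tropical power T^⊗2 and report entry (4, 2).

T^⊗2:
  [29, 67, 61, 67, 26, 69]
  [61, 71, 82, 71, 27, 45]
  [61, 78, 70, 89, 27, 69]
  [46, 27, 46, 70, 82, 72]
  [61, 71, 82, 78, 27, 35]
  [61, 67, 67, 67, 61, 69]
Key observation: the optimum is the walk 4->3->2, with weight 94 min 82 = 82.
Optimal value attained by: walk 4->3->2.
Answer: (T^⊗2)[4][2] = 82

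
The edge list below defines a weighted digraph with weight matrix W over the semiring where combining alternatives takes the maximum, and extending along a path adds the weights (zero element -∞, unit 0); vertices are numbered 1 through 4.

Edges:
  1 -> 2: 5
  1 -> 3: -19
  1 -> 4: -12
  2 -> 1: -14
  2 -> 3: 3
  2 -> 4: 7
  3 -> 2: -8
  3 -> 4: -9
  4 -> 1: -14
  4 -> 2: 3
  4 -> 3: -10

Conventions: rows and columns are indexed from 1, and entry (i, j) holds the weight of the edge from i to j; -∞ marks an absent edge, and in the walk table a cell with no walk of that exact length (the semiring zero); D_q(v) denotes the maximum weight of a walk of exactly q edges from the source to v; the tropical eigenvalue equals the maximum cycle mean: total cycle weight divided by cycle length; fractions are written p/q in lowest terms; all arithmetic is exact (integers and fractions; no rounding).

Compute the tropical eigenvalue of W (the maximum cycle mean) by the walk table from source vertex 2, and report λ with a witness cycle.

q=0: [-∞, 0, -∞, -∞]
q=1: [-14, -∞, 3, 7]
q=2: [-7, 10, -3, -6]
q=3: [-4, -2, 13, 17]
q=4: [3, 20, 7, 5]
Optimal cycle mean attained by: cycle 2->4->2, total 7 + 3, length 2.
Answer: λ = 5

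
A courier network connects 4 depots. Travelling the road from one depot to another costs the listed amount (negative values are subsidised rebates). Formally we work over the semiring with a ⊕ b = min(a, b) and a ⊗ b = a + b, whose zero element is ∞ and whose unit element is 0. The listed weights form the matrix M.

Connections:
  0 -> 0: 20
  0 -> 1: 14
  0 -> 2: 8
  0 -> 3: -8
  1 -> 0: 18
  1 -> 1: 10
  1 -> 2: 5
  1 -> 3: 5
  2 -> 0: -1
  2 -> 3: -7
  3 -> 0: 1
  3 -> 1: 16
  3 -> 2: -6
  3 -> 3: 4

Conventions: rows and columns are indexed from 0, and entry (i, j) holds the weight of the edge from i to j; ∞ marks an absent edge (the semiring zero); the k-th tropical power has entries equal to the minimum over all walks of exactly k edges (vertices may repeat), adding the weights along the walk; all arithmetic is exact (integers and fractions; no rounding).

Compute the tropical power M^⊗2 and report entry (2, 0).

M^⊗2:
  [-7, 8, -14, -4]
  [4, 20, -1, -2]
  [-6, 9, -13, -9]
  [-7, 15, -2, -13]
Key observation: the optimum is the walk 2->3->0, with weight (-7) + 1 = -6.
Optimal value attained by: walk 2->3->0.
Answer: (M^⊗2)[2][0] = -6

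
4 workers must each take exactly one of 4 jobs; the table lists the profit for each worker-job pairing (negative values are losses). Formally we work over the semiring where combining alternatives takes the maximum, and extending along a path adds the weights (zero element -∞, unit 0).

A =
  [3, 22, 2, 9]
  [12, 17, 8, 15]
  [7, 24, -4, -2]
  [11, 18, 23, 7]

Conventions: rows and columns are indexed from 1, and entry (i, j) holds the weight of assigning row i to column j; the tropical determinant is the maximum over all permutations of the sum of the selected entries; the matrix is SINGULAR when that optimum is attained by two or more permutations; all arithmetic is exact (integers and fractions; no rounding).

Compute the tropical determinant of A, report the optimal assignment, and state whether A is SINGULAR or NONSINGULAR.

σ = (1, 2, 3, 4): 3 + 17 + (-4) + 7 = 23
σ = (1, 2, 4, 3): 3 + 17 + (-2) + 23 = 41
σ = (1, 3, 2, 4): 3 + 8 + 24 + 7 = 42
σ = (1, 3, 4, 2): 3 + 8 + (-2) + 18 = 27
σ = (1, 4, 2, 3): 3 + 15 + 24 + 23 = 65
σ = (1, 4, 3, 2): 3 + 15 + (-4) + 18 = 32
σ = (2, 1, 3, 4): 22 + 12 + (-4) + 7 = 37
σ = (2, 1, 4, 3): 22 + 12 + (-2) + 23 = 55
σ = (2, 3, 1, 4): 22 + 8 + 7 + 7 = 44
σ = (2, 3, 4, 1): 22 + 8 + (-2) + 11 = 39
σ = (2, 4, 1, 3): 22 + 15 + 7 + 23 = 67
σ = (2, 4, 3, 1): 22 + 15 + (-4) + 11 = 44
σ = (3, 1, 2, 4): 2 + 12 + 24 + 7 = 45
σ = (3, 1, 4, 2): 2 + 12 + (-2) + 18 = 30
σ = (3, 2, 1, 4): 2 + 17 + 7 + 7 = 33
σ = (3, 2, 4, 1): 2 + 17 + (-2) + 11 = 28
σ = (3, 4, 1, 2): 2 + 15 + 7 + 18 = 42
σ = (3, 4, 2, 1): 2 + 15 + 24 + 11 = 52
σ = (4, 1, 2, 3): 9 + 12 + 24 + 23 = 68
σ = (4, 1, 3, 2): 9 + 12 + (-4) + 18 = 35
σ = (4, 2, 1, 3): 9 + 17 + 7 + 23 = 56
σ = (4, 2, 3, 1): 9 + 17 + (-4) + 11 = 33
σ = (4, 3, 1, 2): 9 + 8 + 7 + 18 = 42
σ = (4, 3, 2, 1): 9 + 8 + 24 + 11 = 52
Optimal value attained by: σ = (4, 1, 2, 3).
Answer: det⊕(A) = 68; verdict: NONSINGULAR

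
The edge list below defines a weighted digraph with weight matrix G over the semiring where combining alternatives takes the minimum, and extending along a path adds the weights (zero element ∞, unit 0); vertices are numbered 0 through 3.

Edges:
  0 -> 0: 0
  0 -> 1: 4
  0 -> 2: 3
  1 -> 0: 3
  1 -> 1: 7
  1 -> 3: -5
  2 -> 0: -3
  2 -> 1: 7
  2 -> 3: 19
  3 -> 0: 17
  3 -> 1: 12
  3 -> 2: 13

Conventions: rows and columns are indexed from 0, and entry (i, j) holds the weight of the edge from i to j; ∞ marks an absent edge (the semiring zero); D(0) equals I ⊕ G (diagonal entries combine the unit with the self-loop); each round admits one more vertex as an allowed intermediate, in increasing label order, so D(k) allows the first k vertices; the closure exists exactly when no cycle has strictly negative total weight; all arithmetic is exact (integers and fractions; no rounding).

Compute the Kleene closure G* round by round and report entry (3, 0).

D(0):
  [0, 4, 3, ∞]
  [3, 0, ∞, -5]
  [-3, 7, 0, 19]
  [17, 12, 13, 0]
D(1):
  [0, 4, 3, ∞]
  [3, 0, 6, -5]
  [-3, 1, 0, 19]
  [17, 12, 13, 0]
D(2):
  [0, 4, 3, -1]
  [3, 0, 6, -5]
  [-3, 1, 0, -4]
  [15, 12, 13, 0]
D(3):
  [0, 4, 3, -1]
  [3, 0, 6, -5]
  [-3, 1, 0, -4]
  [10, 12, 13, 0]
D(4):
  [0, 4, 3, -1]
  [3, 0, 6, -5]
  [-3, 1, 0, -4]
  [10, 12, 13, 0]
Answer: G*[3][0] = 10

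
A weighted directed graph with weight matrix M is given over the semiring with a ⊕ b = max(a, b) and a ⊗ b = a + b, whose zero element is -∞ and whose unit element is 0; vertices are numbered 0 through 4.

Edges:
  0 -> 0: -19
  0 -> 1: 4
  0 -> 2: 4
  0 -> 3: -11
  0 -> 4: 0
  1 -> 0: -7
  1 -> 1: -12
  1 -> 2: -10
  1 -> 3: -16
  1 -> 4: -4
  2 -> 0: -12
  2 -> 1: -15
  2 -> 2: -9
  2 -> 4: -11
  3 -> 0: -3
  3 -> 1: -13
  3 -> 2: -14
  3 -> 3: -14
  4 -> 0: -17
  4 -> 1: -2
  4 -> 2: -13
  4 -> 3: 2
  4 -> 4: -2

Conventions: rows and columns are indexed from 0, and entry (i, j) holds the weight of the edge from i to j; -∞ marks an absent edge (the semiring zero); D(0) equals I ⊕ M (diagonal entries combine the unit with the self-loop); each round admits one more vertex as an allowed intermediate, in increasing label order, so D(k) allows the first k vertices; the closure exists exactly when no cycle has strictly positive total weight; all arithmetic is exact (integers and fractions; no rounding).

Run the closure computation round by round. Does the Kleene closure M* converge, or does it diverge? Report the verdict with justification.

D(0):
  [0, 4, 4, -11, 0]
  [-7, 0, -10, -16, -4]
  [-12, -15, 0, -∞, -11]
  [-3, -13, -14, 0, -∞]
  [-17, -2, -13, 2, 0]
D(1):
  [0, 4, 4, -11, 0]
  [-7, 0, -3, -16, -4]
  [-12, -8, 0, -23, -11]
  [-3, 1, 1, 0, -3]
  [-17, -2, -13, 2, 0]
D(2):
  [0, 4, 4, -11, 0]
  [-7, 0, -3, -16, -4]
  [-12, -8, 0, -23, -11]
  [-3, 1, 1, 0, -3]
  [-9, -2, -5, 2, 0]
D(3):
  [0, 4, 4, -11, 0]
  [-7, 0, -3, -16, -4]
  [-12, -8, 0, -23, -11]
  [-3, 1, 1, 0, -3]
  [-9, -2, -5, 2, 0]
D(4):
  [0, 4, 4, -11, 0]
  [-7, 0, -3, -16, -4]
  [-12, -8, 0, -23, -11]
  [-3, 1, 1, 0, -3]
  [-1, 3, 3, 2, 0]
D(5):
  [0, 4, 4, 2, 0]
  [-5, 0, -1, -2, -4]
  [-12, -8, 0, -9, -11]
  [-3, 1, 1, 0, -3]
  [-1, 3, 3, 2, 0]
Key observation: every diagonal entry stays at the unit through all rounds, so no improving cycle exists.
Answer: CONVERGES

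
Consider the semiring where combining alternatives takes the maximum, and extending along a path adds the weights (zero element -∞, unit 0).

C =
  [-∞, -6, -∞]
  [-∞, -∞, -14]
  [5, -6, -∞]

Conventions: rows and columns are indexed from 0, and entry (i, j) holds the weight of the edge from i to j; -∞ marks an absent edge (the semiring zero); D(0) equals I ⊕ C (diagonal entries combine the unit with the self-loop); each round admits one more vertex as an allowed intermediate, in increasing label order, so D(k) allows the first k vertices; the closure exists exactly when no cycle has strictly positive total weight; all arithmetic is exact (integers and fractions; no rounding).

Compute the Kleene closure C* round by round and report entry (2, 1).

D(0):
  [0, -6, -∞]
  [-∞, 0, -14]
  [5, -6, 0]
D(1):
  [0, -6, -∞]
  [-∞, 0, -14]
  [5, -1, 0]
D(2):
  [0, -6, -20]
  [-∞, 0, -14]
  [5, -1, 0]
D(3):
  [0, -6, -20]
  [-9, 0, -14]
  [5, -1, 0]
Answer: C*[2][1] = -1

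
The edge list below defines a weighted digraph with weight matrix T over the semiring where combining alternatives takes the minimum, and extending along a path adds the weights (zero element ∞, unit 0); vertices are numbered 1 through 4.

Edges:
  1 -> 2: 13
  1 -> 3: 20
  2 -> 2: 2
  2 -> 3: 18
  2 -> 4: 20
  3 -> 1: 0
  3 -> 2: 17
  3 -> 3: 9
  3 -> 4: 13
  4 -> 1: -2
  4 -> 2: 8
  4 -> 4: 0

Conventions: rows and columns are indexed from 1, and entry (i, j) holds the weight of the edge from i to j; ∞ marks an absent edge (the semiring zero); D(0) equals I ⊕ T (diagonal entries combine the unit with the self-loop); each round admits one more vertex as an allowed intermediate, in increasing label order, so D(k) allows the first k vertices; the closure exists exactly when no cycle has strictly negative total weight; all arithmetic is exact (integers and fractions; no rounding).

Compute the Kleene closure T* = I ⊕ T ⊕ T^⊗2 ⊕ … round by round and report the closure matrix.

D(0):
  [0, 13, 20, ∞]
  [∞, 0, 18, 20]
  [0, 17, 0, 13]
  [-2, 8, ∞, 0]
D(1):
  [0, 13, 20, ∞]
  [∞, 0, 18, 20]
  [0, 13, 0, 13]
  [-2, 8, 18, 0]
D(2):
  [0, 13, 20, 33]
  [∞, 0, 18, 20]
  [0, 13, 0, 13]
  [-2, 8, 18, 0]
D(3):
  [0, 13, 20, 33]
  [18, 0, 18, 20]
  [0, 13, 0, 13]
  [-2, 8, 18, 0]
D(4):
  [0, 13, 20, 33]
  [18, 0, 18, 20]
  [0, 13, 0, 13]
  [-2, 8, 18, 0]
Answer: T* = [[0, 13, 20, 33], [18, 0, 18, 20], [0, 13, 0, 13], [-2, 8, 18, 0]]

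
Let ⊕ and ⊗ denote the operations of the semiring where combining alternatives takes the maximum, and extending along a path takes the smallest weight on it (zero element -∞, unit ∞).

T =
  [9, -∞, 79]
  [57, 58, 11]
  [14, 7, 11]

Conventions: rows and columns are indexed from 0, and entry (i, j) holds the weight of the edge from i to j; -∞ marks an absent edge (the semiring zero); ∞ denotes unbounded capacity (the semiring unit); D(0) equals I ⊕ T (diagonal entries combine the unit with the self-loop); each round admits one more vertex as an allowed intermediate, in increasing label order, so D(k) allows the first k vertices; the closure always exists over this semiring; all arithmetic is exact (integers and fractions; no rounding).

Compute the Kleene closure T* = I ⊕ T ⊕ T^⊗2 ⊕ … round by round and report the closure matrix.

D(0):
  [∞, -∞, 79]
  [57, ∞, 11]
  [14, 7, ∞]
D(1):
  [∞, -∞, 79]
  [57, ∞, 57]
  [14, 7, ∞]
D(2):
  [∞, -∞, 79]
  [57, ∞, 57]
  [14, 7, ∞]
D(3):
  [∞, 7, 79]
  [57, ∞, 57]
  [14, 7, ∞]
Answer: T* = [[∞, 7, 79], [57, ∞, 57], [14, 7, ∞]]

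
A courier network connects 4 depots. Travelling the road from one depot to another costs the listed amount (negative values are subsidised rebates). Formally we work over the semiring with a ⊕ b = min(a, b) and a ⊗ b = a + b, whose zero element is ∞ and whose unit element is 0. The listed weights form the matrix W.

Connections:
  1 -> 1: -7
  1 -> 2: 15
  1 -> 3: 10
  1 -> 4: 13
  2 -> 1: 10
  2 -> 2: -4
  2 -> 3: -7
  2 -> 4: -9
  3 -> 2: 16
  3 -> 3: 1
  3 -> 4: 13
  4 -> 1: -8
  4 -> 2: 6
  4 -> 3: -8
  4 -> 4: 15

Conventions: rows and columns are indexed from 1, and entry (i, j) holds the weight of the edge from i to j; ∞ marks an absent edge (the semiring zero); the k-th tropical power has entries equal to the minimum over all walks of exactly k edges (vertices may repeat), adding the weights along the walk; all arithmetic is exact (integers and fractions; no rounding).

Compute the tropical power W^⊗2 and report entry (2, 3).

W^⊗2:
  [-14, 8, 3, 6]
  [-17, -8, -17, -13]
  [5, 12, 2, 7]
  [-15, 2, -7, -3]
Key observation: the optimum is the walk 2->4->3, with weight (-9) + (-8) = -17.
Optimal value attained by: walk 2->4->3.
Answer: (W^⊗2)[2][3] = -17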